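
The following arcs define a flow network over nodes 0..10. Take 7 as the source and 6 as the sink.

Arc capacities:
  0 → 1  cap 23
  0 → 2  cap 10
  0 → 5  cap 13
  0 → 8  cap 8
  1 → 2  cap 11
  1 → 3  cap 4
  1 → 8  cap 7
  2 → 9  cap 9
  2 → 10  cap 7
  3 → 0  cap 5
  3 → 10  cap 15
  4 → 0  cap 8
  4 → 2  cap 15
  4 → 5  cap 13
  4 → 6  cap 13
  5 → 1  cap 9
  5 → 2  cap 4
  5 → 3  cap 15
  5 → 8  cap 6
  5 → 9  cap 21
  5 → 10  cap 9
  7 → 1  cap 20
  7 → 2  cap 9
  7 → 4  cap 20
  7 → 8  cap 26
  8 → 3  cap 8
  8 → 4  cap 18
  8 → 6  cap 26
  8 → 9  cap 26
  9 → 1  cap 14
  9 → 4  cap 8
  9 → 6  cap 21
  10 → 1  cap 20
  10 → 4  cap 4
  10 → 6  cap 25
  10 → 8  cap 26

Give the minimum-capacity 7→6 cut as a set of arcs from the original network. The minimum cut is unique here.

augment #1: 7→4→6 push 13
augment #2: 7→8→6 push 26
augment #3: 7→2→9→6 push 9
augment #4: 7→1→2→10→6 push 7
augment #5: 7→1→3→10→6 push 4
augment #6: 7→1→8→9→6 push 7
augment #7: 7→4→5→9→6 push 5
augment #8: 7→4→5→10→6 push 2
max flow = 73; residual-reachable set from 7 gives S-side
cut edges (S→T): {(1,3), (1,8), (2,9), (2,10), (7,4), (7,8)} total cap 73

Min-cut arcs: {(1,3), (1,8), (2,9), (2,10), (7,4), (7,8)} (total capacity 73)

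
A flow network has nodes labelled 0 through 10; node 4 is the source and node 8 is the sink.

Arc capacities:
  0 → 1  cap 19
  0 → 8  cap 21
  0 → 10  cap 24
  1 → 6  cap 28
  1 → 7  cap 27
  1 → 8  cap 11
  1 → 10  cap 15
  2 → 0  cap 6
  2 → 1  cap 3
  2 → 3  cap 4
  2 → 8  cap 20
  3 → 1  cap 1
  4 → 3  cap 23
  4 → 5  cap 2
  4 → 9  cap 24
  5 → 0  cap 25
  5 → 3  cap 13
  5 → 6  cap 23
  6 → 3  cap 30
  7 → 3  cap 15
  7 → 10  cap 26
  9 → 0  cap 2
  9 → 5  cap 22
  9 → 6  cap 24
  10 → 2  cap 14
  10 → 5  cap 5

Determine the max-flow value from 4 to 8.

Maximum flow value: 27

augment #1: 4→3→1→8 bottleneck 1, total now 1
augment #2: 4→5→0→8 bottleneck 2, total now 3
augment #3: 4→9→0→8 bottleneck 2, total now 5
augment #4: 4→9→5→0→8 bottleneck 17, total now 22
augment #5: 4→9→5→0→1→8 bottleneck 5, total now 27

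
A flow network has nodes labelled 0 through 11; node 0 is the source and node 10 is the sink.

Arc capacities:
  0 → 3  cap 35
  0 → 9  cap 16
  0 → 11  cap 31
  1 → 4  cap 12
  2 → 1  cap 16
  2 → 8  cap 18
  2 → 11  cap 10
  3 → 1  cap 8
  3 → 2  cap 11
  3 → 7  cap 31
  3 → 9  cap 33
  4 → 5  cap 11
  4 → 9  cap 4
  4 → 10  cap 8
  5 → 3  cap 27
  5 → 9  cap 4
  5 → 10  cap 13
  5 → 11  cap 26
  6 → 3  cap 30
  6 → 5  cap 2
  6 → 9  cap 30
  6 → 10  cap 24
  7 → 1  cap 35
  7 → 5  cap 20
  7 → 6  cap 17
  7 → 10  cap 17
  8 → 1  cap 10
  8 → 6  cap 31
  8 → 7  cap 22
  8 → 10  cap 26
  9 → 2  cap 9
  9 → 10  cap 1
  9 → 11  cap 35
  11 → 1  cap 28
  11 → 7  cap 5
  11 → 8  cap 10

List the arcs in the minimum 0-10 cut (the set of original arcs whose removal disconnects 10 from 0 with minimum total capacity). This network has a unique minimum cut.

Min-cut arcs: {(0,3), (1,4), (9,2), (9,10), (11,7), (11,8)} (total capacity 72)

augment #1: 0→9→10 push 1
augment #2: 0→3→7→10 push 17
augment #3: 0→11→8→10 push 10
augment #4: 0→3→1→4→10 push 8
augment #5: 0→3→2→8→10 push 10
augment #6: 0→9→2→8→10 push 6
augment #7: 0→11→7→5→10 push 5
augment #8: 0→9→2→8→6→10 push 2
augment #9: 0→11→1→4→5→10 push 4
augment #10: 0→9→2→3→7→5→10 push 1
augment #11: 0→11→1→3→7→5→10 push 3
augment #12: 0→11→1→3→7→6→10 push 5
max flow = 72; residual-reachable set from 0 gives S-side
cut edges (S→T): {(0,3), (1,4), (9,2), (9,10), (11,7), (11,8)} total cap 72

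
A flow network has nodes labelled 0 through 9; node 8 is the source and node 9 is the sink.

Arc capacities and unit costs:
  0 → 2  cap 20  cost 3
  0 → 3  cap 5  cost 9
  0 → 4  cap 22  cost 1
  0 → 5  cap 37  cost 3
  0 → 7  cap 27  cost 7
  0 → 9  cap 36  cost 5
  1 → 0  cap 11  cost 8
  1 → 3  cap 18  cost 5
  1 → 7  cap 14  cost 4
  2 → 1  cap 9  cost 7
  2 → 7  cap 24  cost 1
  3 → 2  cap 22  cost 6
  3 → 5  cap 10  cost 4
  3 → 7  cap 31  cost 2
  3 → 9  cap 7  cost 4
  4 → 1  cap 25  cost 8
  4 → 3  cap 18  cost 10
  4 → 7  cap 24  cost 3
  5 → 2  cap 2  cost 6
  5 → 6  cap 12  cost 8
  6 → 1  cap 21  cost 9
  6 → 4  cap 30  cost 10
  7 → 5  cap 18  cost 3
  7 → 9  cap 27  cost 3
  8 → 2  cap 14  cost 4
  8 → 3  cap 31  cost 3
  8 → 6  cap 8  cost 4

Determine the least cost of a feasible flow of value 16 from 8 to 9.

Minimum cost for 16 units: 121

shortest-cost path #1: 8→3→9 push 7 @ unit cost 7 (adds 49)
shortest-cost path #2: 8→2→7→9 push 9 @ unit cost 8 (adds 72)
total cost = 121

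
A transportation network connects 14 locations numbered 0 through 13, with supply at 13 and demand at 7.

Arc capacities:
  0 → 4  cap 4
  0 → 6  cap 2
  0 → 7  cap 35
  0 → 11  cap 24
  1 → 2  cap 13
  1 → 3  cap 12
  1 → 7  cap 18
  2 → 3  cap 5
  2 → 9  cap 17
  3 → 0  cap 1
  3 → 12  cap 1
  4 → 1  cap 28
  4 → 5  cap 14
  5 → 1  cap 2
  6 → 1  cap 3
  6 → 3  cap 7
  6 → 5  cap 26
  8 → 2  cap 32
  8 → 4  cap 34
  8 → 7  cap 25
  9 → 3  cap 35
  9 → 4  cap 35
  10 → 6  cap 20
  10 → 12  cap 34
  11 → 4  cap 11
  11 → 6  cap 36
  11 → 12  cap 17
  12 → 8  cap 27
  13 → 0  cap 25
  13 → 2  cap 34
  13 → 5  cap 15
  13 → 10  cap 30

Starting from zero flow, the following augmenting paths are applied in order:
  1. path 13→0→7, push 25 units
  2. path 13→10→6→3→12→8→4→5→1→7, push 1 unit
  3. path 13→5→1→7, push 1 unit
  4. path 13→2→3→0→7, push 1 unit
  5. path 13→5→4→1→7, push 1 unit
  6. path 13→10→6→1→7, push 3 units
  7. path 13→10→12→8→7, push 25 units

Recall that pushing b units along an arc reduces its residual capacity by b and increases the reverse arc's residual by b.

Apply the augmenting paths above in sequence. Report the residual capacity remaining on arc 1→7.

Residual capacity of (1,7): 12

after path 1 (13→0→7, push 25): res(1,7)=18
after path 2 (13→10→6→3→12→8→4→5→1→7, push 1): res(1,7)=17
after path 3 (13→5→1→7, push 1): res(1,7)=16
after path 4 (13→2→3→0→7, push 1): res(1,7)=16
after path 5 (13→5→4→1→7, push 1): res(1,7)=15
after path 6 (13→10→6→1→7, push 3): res(1,7)=12
after path 7 (13→10→12→8→7, push 25): res(1,7)=12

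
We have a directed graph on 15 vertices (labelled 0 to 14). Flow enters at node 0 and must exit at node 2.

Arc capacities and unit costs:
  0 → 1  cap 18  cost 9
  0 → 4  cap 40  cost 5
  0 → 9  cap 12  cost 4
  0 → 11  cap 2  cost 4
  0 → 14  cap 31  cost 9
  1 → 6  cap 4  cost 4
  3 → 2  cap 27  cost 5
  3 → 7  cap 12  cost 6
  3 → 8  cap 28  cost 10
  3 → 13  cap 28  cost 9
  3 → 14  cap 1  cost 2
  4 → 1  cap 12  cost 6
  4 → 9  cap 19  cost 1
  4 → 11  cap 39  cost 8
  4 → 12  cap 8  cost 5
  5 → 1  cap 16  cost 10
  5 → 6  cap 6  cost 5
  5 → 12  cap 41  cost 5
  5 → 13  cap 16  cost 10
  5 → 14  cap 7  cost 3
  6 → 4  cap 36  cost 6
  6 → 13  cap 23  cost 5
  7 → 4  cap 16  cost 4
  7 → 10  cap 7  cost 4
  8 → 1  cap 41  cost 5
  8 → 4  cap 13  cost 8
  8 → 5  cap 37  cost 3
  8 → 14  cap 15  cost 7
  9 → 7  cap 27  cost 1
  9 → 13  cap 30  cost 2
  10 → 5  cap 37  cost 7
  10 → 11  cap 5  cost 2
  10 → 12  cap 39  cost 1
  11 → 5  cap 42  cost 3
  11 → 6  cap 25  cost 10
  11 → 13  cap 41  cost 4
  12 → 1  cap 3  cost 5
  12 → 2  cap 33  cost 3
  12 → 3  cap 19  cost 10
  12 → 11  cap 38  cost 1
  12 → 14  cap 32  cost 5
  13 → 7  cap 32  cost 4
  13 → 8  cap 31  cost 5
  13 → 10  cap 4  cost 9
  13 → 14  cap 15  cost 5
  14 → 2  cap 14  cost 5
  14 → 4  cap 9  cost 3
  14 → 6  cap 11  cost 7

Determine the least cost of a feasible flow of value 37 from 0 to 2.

Minimum cost for 37 units: 543

shortest-cost path #1: 0→4→12→2 push 8 @ unit cost 13 (adds 104)
shortest-cost path #2: 0→9→7→10→12→2 push 7 @ unit cost 13 (adds 91)
shortest-cost path #3: 0→14→2 push 14 @ unit cost 14 (adds 196)
shortest-cost path #4: 0→11→5→12→2 push 2 @ unit cost 15 (adds 30)
shortest-cost path #5: 0→9→13→10→12→2 push 4 @ unit cost 19 (adds 76)
shortest-cost path #6: 0→9→13→8→5→12→2 push 1 @ unit cost 22 (adds 22)
shortest-cost path #7: 0→4→11→5→12→2 push 1 @ unit cost 24 (adds 24)
total cost = 543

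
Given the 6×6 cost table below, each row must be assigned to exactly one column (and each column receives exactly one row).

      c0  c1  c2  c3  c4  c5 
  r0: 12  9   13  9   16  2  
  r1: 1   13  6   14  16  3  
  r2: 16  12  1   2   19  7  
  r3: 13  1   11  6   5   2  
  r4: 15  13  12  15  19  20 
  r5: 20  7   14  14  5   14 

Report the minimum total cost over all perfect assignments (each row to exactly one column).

optimal assignment: row0→col5 (cost 2), row1→col0 (cost 1), row2→col3 (cost 2), row3→col1 (cost 1), row4→col2 (cost 12), row5→col4 (cost 5)
total = 2 + 1 + 2 + 1 + 12 + 5 = 23

Minimum assignment cost: 23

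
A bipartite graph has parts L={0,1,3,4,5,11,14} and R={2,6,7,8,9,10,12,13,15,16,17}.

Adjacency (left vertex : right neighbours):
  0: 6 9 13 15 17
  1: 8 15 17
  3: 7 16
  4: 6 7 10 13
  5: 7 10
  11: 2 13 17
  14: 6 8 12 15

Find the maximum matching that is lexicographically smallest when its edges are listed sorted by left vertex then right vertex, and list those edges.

Lex-smallest maximum matching: {(0,6), (1,8), (3,7), (4,13), (5,10), (11,2), (14,12)}

|M| = 7 (so the lex-smallest maximum matching has 7 edges)
process left vertices in ascending order; for each, take the smallest-labelled available neighbour that still permits 7 edges overall, or leave it unmatched if none does
lex-smallest matching: {0-6, 1-8, 3-7, 4-13, 5-10, 11-2, 14-12}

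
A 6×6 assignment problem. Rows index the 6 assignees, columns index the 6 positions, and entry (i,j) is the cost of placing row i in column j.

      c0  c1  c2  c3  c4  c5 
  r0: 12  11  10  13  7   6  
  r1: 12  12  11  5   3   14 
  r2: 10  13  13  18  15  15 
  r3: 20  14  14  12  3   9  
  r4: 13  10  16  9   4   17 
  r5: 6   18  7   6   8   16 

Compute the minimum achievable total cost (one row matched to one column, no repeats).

Minimum assignment cost: 41

optimal assignment: row0→col5 (cost 6), row1→col3 (cost 5), row2→col0 (cost 10), row3→col4 (cost 3), row4→col1 (cost 10), row5→col2 (cost 7)
total = 6 + 5 + 10 + 3 + 10 + 7 = 41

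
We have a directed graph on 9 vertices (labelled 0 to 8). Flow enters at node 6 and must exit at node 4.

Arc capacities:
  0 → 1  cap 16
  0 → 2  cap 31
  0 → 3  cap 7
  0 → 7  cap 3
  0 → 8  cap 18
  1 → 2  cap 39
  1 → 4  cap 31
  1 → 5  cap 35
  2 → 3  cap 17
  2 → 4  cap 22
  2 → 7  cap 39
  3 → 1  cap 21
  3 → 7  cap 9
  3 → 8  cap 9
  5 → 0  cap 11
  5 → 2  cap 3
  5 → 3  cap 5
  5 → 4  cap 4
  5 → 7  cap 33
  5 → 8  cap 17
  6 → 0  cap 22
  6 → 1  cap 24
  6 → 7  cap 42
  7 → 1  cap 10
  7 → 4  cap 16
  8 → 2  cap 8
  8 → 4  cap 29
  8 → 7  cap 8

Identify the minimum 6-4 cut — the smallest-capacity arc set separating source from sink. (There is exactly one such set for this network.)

augment #1: 6→1→4 push 24
augment #2: 6→7→4 push 16
augment #3: 6→0→1→4 push 7
augment #4: 6→0→2→4 push 15
augment #5: 6→7→1→2→4 push 7
augment #6: 6→7→1→5→4 push 3
max flow = 72; residual-reachable set from 6 gives S-side
cut edges (S→T): {(6,0), (6,1), (7,1), (7,4)} total cap 72

Min-cut arcs: {(6,0), (6,1), (7,1), (7,4)} (total capacity 72)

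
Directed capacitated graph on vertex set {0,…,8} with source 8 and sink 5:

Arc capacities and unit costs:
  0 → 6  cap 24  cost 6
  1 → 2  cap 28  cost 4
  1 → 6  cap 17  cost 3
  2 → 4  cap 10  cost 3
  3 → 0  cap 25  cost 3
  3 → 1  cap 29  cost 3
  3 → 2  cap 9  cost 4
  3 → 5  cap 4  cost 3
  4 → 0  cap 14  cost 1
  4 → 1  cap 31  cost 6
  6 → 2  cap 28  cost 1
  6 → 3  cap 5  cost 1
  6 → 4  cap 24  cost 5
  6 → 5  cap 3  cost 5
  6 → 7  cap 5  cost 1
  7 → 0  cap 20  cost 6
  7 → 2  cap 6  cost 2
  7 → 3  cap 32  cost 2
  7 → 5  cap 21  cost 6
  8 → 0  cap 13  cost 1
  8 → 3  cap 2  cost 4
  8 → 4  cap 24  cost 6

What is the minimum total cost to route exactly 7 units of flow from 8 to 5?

Minimum cost for 7 units: 72

shortest-cost path #1: 8→3→5 push 2 @ unit cost 7 (adds 14)
shortest-cost path #2: 8→0→6→3→5 push 2 @ unit cost 11 (adds 22)
shortest-cost path #3: 8→0→6→5 push 3 @ unit cost 12 (adds 36)
total cost = 72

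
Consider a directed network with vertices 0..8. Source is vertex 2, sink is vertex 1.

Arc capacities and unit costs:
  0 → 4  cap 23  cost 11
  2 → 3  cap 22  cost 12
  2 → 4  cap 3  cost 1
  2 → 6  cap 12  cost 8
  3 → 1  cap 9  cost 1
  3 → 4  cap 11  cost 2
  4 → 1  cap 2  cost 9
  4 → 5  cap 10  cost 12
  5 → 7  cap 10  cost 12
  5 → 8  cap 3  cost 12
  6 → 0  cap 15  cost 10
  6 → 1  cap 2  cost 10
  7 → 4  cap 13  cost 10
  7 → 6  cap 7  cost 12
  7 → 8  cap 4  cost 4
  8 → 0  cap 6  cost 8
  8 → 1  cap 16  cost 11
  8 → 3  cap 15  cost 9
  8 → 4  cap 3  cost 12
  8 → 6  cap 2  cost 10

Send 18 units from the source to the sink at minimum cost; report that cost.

Minimum cost for 18 units: 413

shortest-cost path #1: 2→4→1 push 2 @ unit cost 10 (adds 20)
shortest-cost path #2: 2→3→1 push 9 @ unit cost 13 (adds 117)
shortest-cost path #3: 2→6→1 push 2 @ unit cost 18 (adds 36)
shortest-cost path #4: 2→4→5→8→1 push 1 @ unit cost 36 (adds 36)
shortest-cost path #5: 2→3→4→5→8→1 push 2 @ unit cost 49 (adds 98)
shortest-cost path #6: 2→3→4→5→7→8→1 push 2 @ unit cost 53 (adds 106)
total cost = 413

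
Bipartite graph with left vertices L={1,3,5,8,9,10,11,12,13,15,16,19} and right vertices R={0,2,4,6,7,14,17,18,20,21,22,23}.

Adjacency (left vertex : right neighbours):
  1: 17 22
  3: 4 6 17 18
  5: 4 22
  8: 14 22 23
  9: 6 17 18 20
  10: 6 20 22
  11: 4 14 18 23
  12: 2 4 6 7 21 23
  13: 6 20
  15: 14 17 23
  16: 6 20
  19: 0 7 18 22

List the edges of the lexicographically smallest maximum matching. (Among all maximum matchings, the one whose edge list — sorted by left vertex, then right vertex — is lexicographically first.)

|M| = 10 (so the lex-smallest maximum matching has 10 edges)
process left vertices in ascending order; for each, take the smallest-labelled available neighbour that still permits 10 edges overall, or leave it unmatched if none does
lex-smallest matching: {1-17, 3-4, 5-22, 8-14, 9-6, 10-20, 11-18, 12-2, 15-23, 19-0}

Lex-smallest maximum matching: {(1,17), (3,4), (5,22), (8,14), (9,6), (10,20), (11,18), (12,2), (15,23), (19,0)}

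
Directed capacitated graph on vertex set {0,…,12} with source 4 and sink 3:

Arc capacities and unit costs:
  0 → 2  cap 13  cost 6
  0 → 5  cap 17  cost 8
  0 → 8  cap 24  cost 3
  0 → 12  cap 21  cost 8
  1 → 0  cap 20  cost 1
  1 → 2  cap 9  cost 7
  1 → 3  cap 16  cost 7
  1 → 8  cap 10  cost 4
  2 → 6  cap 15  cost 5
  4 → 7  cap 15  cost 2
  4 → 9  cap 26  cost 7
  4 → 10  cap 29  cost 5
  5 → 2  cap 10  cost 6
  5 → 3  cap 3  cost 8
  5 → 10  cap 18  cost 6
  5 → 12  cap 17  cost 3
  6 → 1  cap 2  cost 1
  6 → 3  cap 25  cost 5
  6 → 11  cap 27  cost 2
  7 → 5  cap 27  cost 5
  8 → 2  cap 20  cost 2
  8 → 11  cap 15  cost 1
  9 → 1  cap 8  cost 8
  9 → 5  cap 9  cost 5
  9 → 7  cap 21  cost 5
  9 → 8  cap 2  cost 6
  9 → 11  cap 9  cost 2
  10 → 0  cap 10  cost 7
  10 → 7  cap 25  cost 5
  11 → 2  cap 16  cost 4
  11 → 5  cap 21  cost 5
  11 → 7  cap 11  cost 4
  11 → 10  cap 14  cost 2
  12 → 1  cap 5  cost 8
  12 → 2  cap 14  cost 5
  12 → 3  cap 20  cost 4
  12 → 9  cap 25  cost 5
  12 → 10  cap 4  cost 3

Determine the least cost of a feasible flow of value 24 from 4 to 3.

Minimum cost for 24 units: 396

shortest-cost path #1: 4→7→5→12→3 push 15 @ unit cost 14 (adds 210)
shortest-cost path #2: 4→9→5→12→3 push 2 @ unit cost 19 (adds 38)
shortest-cost path #3: 4→9→5→3 push 3 @ unit cost 20 (adds 60)
shortest-cost path #4: 4→9→1→3 push 4 @ unit cost 22 (adds 88)
total cost = 396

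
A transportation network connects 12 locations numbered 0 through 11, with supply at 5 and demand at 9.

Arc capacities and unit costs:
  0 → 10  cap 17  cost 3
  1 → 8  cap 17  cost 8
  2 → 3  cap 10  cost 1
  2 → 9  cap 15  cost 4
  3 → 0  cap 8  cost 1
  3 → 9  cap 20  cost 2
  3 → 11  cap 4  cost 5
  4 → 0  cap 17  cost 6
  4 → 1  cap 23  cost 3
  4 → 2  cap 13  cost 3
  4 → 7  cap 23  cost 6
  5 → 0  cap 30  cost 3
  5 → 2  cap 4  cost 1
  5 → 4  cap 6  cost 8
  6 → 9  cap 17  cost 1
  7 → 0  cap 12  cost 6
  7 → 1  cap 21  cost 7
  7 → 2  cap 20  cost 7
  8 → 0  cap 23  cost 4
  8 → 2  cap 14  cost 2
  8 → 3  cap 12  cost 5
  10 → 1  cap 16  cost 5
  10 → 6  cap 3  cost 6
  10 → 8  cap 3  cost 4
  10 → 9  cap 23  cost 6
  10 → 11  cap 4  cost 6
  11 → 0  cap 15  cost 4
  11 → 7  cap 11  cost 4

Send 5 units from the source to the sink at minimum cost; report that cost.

Minimum cost for 5 units: 28

shortest-cost path #1: 5→2→3→9 push 4 @ unit cost 4 (adds 16)
shortest-cost path #2: 5→0→10→9 push 1 @ unit cost 12 (adds 12)
total cost = 28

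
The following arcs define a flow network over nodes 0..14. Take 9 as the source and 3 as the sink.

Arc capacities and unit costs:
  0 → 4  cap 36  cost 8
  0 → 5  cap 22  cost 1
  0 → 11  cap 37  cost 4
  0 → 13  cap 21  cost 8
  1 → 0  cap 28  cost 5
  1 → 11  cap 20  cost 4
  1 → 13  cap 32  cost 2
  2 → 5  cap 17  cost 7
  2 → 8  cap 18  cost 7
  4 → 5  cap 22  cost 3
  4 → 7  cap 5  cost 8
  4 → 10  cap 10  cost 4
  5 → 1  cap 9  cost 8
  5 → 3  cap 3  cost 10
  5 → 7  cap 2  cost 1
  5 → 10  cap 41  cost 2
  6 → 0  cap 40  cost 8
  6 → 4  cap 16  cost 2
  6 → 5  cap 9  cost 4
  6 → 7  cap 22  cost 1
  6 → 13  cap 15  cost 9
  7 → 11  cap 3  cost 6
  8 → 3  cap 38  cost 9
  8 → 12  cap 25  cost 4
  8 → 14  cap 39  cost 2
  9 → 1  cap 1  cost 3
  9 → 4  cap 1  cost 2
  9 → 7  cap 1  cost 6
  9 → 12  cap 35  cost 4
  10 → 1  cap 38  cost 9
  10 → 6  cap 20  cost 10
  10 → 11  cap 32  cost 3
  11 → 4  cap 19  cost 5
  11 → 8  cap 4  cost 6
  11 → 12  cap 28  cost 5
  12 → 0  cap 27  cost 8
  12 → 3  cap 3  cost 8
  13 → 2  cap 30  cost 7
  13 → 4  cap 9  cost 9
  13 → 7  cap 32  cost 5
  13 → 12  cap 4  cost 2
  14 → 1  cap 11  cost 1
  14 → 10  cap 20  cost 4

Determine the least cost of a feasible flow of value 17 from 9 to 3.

shortest-cost path #1: 9→12→3 push 3 @ unit cost 12 (adds 36)
shortest-cost path #2: 9→4→5→3 push 1 @ unit cost 15 (adds 15)
shortest-cost path #3: 9→1→0→5→3 push 1 @ unit cost 19 (adds 19)
shortest-cost path #4: 9→12→0→5→3 push 1 @ unit cost 23 (adds 23)
shortest-cost path #5: 9→12→0→1→11→8→3 push 1 @ unit cost 26 (adds 26)
shortest-cost path #6: 9→7→11→8→3 push 1 @ unit cost 27 (adds 27)
shortest-cost path #7: 9→12→0→11→8→3 push 2 @ unit cost 31 (adds 62)
shortest-cost path #8: 9→12→0→11→1→13→2→8→3 push 1 @ unit cost 37 (adds 37)
shortest-cost path #9: 9→12→0→13→2→8→3 push 6 @ unit cost 43 (adds 258)
total cost = 503

Minimum cost for 17 units: 503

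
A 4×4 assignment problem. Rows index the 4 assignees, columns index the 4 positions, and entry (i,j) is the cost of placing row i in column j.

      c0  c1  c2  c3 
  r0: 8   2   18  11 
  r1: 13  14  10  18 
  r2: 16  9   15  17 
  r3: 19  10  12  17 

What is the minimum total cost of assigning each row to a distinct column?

one of 2 optimal assignments: row0→col0 (cost 8), row1→col2 (cost 10), row2→col1 (cost 9), row3→col3 (cost 17)
total = 8 + 10 + 9 + 17 = 44

Minimum assignment cost: 44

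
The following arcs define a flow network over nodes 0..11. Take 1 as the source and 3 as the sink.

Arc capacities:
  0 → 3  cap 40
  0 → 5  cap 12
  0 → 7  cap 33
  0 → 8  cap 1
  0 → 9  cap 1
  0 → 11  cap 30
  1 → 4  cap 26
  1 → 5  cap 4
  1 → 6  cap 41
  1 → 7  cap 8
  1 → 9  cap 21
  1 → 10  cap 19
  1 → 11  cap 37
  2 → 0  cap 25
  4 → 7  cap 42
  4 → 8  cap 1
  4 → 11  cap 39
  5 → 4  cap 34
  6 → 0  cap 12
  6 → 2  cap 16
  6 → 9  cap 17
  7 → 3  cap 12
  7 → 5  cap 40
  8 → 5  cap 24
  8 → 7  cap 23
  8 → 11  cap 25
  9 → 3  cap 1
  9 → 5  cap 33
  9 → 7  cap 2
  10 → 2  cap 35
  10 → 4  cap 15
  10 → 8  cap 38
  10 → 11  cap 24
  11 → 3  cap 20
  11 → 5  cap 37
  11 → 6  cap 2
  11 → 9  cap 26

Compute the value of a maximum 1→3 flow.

augment #1: 1→7→3 bottleneck 8, total now 8
augment #2: 1→9→3 bottleneck 1, total now 9
augment #3: 1→11→3 bottleneck 20, total now 29
augment #4: 1→4→7→3 bottleneck 4, total now 33
augment #5: 1→6→0→3 bottleneck 12, total now 45
augment #6: 1→6→2→0→3 bottleneck 16, total now 61
augment #7: 1→10→2→0→3 bottleneck 9, total now 70

Maximum flow value: 70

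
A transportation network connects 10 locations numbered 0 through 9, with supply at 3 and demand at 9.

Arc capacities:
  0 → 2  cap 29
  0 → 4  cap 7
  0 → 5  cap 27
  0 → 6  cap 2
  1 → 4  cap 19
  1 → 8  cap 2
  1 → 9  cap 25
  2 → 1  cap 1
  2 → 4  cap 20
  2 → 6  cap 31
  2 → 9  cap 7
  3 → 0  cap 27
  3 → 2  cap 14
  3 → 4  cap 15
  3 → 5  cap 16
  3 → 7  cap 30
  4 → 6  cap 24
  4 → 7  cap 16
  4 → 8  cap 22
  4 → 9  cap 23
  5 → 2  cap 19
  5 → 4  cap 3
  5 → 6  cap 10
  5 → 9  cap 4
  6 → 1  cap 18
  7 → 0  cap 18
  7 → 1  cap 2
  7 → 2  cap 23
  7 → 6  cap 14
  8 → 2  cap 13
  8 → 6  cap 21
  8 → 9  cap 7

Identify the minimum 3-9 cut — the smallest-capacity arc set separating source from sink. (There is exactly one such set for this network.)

augment #1: 3→2→9 push 7
augment #2: 3→4→9 push 15
augment #3: 3→5→9 push 4
augment #4: 3→0→4→9 push 7
augment #5: 3→2→1→9 push 1
augment #6: 3→2→4→9 push 1
augment #7: 3→7→1→9 push 2
augment #8: 3→0→6→1→9 push 2
augment #9: 3→2→4→8→9 push 5
augment #10: 3→5→4→8→9 push 2
augment #11: 3→5→6→1→9 push 10
augment #12: 3→7→6→1→9 push 6
max flow = 62; residual-reachable set from 3 gives S-side
cut edges (S→T): {(2,1), (2,9), (4,9), (5,9), (6,1), (7,1), (8,9)} total cap 62

Min-cut arcs: {(2,1), (2,9), (4,9), (5,9), (6,1), (7,1), (8,9)} (total capacity 62)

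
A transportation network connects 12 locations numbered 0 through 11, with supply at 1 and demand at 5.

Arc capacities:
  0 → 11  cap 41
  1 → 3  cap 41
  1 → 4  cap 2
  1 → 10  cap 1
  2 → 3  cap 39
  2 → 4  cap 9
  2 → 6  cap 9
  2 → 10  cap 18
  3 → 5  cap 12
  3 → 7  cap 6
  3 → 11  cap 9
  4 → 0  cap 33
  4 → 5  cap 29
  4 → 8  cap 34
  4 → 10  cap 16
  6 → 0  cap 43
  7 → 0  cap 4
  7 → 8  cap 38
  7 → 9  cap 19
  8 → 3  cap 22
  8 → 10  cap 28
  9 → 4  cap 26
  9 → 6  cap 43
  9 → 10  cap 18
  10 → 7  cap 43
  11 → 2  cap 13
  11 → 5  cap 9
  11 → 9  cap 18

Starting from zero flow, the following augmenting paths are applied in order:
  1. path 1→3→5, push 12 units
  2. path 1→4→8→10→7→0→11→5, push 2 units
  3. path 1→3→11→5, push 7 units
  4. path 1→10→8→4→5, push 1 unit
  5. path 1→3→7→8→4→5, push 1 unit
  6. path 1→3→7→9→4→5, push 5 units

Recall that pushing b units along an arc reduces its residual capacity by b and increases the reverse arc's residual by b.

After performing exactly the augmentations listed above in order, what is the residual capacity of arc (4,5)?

after path 1 (1→3→5, push 12): res(4,5)=29
after path 2 (1→4→8→10→7→0→11→5, push 2): res(4,5)=29
after path 3 (1→3→11→5, push 7): res(4,5)=29
after path 4 (1→10→8→4→5, push 1): res(4,5)=28
after path 5 (1→3→7→8→4→5, push 1): res(4,5)=27
after path 6 (1→3→7→9→4→5, push 5): res(4,5)=22

Residual capacity of (4,5): 22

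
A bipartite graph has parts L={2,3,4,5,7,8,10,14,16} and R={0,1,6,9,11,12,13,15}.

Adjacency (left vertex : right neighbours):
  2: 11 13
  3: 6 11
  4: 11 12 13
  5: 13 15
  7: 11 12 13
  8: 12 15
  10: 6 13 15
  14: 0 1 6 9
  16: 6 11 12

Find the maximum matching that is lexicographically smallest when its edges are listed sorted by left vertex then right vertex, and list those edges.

|M| = 6 (so the lex-smallest maximum matching has 6 edges)
process left vertices in ascending order; for each, take the smallest-labelled available neighbour that still permits 6 edges overall, or leave it unmatched if none does
lex-smallest matching: {2-11, 3-6, 4-12, 5-13, 8-15, 14-0}

Lex-smallest maximum matching: {(2,11), (3,6), (4,12), (5,13), (8,15), (14,0)}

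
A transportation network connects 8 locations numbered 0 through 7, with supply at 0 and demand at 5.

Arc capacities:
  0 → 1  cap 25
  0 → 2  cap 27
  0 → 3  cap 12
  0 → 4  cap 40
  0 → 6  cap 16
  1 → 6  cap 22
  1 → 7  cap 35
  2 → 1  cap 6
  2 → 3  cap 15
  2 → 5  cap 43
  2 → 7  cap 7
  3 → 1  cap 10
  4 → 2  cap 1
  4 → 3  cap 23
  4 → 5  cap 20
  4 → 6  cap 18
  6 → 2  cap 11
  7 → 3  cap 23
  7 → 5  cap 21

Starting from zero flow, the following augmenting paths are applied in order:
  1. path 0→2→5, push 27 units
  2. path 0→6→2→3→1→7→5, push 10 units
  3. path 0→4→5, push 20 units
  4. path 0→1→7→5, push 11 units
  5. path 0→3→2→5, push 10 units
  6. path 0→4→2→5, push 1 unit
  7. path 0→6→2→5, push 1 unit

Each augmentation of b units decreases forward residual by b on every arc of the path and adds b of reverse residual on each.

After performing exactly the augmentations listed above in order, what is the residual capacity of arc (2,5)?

Residual capacity of (2,5): 4

after path 1 (0→2→5, push 27): res(2,5)=16
after path 2 (0→6→2→3→1→7→5, push 10): res(2,5)=16
after path 3 (0→4→5, push 20): res(2,5)=16
after path 4 (0→1→7→5, push 11): res(2,5)=16
after path 5 (0→3→2→5, push 10): res(2,5)=6
after path 6 (0→4→2→5, push 1): res(2,5)=5
after path 7 (0→6→2→5, push 1): res(2,5)=4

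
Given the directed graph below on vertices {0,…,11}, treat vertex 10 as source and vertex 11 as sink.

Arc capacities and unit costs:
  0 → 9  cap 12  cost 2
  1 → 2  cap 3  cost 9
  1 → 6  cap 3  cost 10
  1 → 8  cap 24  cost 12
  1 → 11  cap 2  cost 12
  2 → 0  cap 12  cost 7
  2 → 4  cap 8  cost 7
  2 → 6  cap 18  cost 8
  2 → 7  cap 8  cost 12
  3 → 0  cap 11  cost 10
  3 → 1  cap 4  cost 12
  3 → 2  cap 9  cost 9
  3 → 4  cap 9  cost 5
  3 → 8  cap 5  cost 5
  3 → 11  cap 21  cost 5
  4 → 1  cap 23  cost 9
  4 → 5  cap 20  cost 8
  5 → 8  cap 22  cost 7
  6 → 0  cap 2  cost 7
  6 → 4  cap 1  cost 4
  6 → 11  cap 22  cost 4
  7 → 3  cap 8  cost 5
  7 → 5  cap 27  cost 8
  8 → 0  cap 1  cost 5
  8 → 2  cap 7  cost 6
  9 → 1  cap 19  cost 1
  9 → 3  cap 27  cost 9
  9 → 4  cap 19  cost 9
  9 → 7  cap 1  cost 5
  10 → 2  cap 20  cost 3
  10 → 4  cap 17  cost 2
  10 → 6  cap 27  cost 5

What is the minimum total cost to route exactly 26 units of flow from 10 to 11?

Minimum cost for 26 units: 294

shortest-cost path #1: 10→6→11 push 22 @ unit cost 9 (adds 198)
shortest-cost path #2: 10→4→1→11 push 2 @ unit cost 23 (adds 46)
shortest-cost path #3: 10→2→7→3→11 push 2 @ unit cost 25 (adds 50)
total cost = 294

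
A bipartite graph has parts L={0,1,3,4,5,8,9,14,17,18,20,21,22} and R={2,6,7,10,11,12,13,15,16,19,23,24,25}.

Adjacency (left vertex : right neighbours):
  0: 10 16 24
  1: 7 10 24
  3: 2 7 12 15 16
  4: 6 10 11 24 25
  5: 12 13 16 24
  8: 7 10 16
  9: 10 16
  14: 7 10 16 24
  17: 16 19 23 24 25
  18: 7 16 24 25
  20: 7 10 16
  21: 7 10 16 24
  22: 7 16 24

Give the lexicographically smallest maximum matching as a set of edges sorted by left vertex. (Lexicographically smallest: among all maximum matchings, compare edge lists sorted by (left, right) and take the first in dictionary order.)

|M| = 9 (so the lex-smallest maximum matching has 9 edges)
process left vertices in ascending order; for each, take the smallest-labelled available neighbour that still permits 9 edges overall, or leave it unmatched if none does
lex-smallest matching: {0-10, 1-7, 3-2, 4-6, 5-12, 8-16, 14-24, 17-19, 18-25}

Lex-smallest maximum matching: {(0,10), (1,7), (3,2), (4,6), (5,12), (8,16), (14,24), (17,19), (18,25)}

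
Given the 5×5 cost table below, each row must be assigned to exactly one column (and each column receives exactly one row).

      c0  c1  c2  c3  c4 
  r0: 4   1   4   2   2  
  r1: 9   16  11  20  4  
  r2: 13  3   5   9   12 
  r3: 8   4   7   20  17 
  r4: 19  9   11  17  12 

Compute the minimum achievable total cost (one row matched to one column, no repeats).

one of 2 optimal assignments: row0→col3 (cost 2), row1→col4 (cost 4), row2→col1 (cost 3), row3→col0 (cost 8), row4→col2 (cost 11)
total = 2 + 4 + 3 + 8 + 11 = 28

Minimum assignment cost: 28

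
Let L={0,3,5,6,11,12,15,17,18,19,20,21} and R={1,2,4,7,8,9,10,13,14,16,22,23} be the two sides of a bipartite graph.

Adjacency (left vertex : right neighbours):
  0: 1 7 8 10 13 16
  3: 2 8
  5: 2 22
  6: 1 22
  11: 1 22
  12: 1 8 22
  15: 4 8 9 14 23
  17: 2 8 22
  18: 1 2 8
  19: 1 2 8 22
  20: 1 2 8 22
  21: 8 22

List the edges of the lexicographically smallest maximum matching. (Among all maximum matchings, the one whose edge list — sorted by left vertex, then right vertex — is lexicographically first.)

Lex-smallest maximum matching: {(0,7), (3,2), (5,22), (6,1), (12,8), (15,4)}

|M| = 6 (so the lex-smallest maximum matching has 6 edges)
process left vertices in ascending order; for each, take the smallest-labelled available neighbour that still permits 6 edges overall, or leave it unmatched if none does
lex-smallest matching: {0-7, 3-2, 5-22, 6-1, 12-8, 15-4}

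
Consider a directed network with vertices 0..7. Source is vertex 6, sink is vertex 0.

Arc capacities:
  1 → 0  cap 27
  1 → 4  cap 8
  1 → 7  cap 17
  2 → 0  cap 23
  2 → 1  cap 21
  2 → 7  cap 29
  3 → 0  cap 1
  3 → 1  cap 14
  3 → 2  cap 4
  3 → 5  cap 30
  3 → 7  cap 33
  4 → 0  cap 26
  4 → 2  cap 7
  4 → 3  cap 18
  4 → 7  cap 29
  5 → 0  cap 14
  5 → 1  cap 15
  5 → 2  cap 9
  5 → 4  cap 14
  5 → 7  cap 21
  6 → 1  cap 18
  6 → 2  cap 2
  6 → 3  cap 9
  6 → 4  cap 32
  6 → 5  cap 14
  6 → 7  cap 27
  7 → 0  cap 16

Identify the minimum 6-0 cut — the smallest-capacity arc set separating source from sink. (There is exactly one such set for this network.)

augment #1: 6→1→0 push 18
augment #2: 6→2→0 push 2
augment #3: 6→3→0 push 1
augment #4: 6→4→0 push 26
augment #5: 6→5→0 push 14
augment #6: 6→7→0 push 16
augment #7: 6→3→1→0 push 8
augment #8: 6→4→2→0 push 6
max flow = 91; residual-reachable set from 6 gives S-side
cut edges (S→T): {(6,1), (6,2), (6,3), (6,4), (6,5), (7,0)} total cap 91

Min-cut arcs: {(6,1), (6,2), (6,3), (6,4), (6,5), (7,0)} (total capacity 91)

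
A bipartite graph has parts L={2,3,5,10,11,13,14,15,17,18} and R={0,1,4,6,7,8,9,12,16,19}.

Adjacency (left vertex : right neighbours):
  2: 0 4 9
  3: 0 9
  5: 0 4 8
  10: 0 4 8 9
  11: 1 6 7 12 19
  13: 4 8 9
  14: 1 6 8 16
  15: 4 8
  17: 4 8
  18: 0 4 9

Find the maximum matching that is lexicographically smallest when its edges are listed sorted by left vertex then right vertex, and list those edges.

Lex-smallest maximum matching: {(2,0), (3,9), (5,4), (10,8), (11,1), (14,6)}

|M| = 6 (so the lex-smallest maximum matching has 6 edges)
process left vertices in ascending order; for each, take the smallest-labelled available neighbour that still permits 6 edges overall, or leave it unmatched if none does
lex-smallest matching: {2-0, 3-9, 5-4, 10-8, 11-1, 14-6}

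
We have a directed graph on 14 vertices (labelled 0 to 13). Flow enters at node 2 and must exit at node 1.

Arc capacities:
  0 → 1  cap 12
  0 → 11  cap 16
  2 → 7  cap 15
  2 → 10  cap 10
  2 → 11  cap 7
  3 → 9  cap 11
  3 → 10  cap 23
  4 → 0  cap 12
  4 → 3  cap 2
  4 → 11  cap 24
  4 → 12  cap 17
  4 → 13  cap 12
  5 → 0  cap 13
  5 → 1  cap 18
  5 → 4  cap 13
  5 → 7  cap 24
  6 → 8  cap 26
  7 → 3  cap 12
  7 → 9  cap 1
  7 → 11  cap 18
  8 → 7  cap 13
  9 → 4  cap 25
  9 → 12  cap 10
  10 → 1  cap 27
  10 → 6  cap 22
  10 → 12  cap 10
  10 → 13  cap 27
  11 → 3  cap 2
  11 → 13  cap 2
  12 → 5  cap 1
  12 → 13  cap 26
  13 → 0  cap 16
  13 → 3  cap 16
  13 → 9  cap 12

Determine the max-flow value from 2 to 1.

augment #1: 2→10→1 bottleneck 10, total now 10
augment #2: 2→7→3→10→1 bottleneck 12, total now 22
augment #3: 2→11→3→10→1 bottleneck 2, total now 24
augment #4: 2→11→13→0→1 bottleneck 2, total now 26
augment #5: 2→7→9→4→0→1 bottleneck 1, total now 27

Maximum flow value: 27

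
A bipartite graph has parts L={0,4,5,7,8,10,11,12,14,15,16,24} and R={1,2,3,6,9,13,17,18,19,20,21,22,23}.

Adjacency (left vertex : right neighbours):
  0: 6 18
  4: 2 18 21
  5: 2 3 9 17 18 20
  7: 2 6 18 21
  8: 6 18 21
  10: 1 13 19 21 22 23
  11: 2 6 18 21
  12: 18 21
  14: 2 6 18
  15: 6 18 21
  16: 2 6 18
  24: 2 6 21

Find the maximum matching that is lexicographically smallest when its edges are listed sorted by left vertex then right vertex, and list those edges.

Lex-smallest maximum matching: {(0,6), (4,2), (5,3), (7,18), (8,21), (10,1)}

|M| = 6 (so the lex-smallest maximum matching has 6 edges)
process left vertices in ascending order; for each, take the smallest-labelled available neighbour that still permits 6 edges overall, or leave it unmatched if none does
lex-smallest matching: {0-6, 4-2, 5-3, 7-18, 8-21, 10-1}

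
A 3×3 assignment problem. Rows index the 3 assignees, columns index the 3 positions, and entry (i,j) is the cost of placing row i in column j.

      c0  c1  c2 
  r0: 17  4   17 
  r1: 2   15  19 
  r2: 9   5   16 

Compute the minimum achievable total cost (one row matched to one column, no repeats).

optimal assignment: row0→col1 (cost 4), row1→col0 (cost 2), row2→col2 (cost 16)
total = 4 + 2 + 16 = 22

Minimum assignment cost: 22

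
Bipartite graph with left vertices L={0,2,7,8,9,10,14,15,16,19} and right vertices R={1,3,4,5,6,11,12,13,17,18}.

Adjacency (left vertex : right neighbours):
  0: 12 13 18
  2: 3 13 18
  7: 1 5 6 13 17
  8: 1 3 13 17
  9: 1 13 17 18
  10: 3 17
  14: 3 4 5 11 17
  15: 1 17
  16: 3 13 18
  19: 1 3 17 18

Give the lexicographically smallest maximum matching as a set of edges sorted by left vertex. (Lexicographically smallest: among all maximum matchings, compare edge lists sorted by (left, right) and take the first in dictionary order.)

|M| = 8 (so the lex-smallest maximum matching has 8 edges)
process left vertices in ascending order; for each, take the smallest-labelled available neighbour that still permits 8 edges overall, or leave it unmatched if none does
lex-smallest matching: {0-12, 2-3, 7-5, 8-1, 9-13, 10-17, 14-4, 16-18}

Lex-smallest maximum matching: {(0,12), (2,3), (7,5), (8,1), (9,13), (10,17), (14,4), (16,18)}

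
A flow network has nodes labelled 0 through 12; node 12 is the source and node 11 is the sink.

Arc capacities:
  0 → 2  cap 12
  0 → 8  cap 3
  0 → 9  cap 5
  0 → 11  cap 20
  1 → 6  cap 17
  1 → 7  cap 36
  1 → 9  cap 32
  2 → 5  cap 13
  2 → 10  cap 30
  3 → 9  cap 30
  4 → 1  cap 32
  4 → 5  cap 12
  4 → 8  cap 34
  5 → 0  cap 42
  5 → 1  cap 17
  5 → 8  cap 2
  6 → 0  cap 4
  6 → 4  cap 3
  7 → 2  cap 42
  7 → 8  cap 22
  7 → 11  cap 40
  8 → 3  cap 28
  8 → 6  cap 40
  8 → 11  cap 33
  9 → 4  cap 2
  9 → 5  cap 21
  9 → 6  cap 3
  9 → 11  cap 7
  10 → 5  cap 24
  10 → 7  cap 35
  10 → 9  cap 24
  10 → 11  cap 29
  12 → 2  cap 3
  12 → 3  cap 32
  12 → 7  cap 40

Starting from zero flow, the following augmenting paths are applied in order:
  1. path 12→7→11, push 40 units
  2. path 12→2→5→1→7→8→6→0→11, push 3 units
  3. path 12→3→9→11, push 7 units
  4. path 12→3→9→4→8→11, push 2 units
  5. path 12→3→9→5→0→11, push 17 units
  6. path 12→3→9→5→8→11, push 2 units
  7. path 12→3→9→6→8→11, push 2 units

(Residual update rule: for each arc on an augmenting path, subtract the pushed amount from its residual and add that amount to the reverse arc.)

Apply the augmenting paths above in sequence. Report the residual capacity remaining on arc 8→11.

Residual capacity of (8,11): 27

after path 1 (12→7→11, push 40): res(8,11)=33
after path 2 (12→2→5→1→7→8→6→0→11, push 3): res(8,11)=33
after path 3 (12→3→9→11, push 7): res(8,11)=33
after path 4 (12→3→9→4→8→11, push 2): res(8,11)=31
after path 5 (12→3→9→5→0→11, push 17): res(8,11)=31
after path 6 (12→3→9→5→8→11, push 2): res(8,11)=29
after path 7 (12→3→9→6→8→11, push 2): res(8,11)=27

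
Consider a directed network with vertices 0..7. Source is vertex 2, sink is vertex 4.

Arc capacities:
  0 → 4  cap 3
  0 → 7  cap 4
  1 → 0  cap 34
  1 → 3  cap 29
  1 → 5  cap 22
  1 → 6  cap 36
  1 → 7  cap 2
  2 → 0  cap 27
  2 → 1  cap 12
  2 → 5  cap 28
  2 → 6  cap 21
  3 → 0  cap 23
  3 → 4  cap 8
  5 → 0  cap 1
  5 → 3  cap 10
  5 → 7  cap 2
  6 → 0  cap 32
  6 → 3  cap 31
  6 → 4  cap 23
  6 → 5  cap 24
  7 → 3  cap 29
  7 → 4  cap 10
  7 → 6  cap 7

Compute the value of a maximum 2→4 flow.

Maximum flow value: 42

augment #1: 2→0→4 bottleneck 3, total now 3
augment #2: 2→6→4 bottleneck 21, total now 24
augment #3: 2→0→7→4 bottleneck 4, total now 28
augment #4: 2→1→3→4 bottleneck 8, total now 36
augment #5: 2→1→6→4 bottleneck 2, total now 38
augment #6: 2→1→7→4 bottleneck 2, total now 40
augment #7: 2→5→7→4 bottleneck 2, total now 42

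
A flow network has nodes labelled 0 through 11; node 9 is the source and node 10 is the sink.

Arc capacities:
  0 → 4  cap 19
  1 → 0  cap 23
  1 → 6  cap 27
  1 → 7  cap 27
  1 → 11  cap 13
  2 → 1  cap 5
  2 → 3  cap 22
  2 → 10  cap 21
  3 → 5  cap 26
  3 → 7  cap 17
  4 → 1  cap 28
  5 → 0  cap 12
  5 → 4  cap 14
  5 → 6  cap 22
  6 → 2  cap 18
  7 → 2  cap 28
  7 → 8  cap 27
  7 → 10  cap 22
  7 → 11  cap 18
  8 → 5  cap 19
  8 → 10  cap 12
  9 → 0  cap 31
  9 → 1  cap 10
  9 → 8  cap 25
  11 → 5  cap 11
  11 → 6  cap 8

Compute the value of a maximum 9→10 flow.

augment #1: 9→8→10 bottleneck 12, total now 12
augment #2: 9→1→7→10 bottleneck 10, total now 22
augment #3: 9→0→4→1→7→10 bottleneck 12, total now 34
augment #4: 9→8→5→6→2→10 bottleneck 13, total now 47
augment #5: 9→0→4→1→6→2→10 bottleneck 5, total now 52
augment #6: 9→0→4→1→7→2→10 bottleneck 2, total now 54

Maximum flow value: 54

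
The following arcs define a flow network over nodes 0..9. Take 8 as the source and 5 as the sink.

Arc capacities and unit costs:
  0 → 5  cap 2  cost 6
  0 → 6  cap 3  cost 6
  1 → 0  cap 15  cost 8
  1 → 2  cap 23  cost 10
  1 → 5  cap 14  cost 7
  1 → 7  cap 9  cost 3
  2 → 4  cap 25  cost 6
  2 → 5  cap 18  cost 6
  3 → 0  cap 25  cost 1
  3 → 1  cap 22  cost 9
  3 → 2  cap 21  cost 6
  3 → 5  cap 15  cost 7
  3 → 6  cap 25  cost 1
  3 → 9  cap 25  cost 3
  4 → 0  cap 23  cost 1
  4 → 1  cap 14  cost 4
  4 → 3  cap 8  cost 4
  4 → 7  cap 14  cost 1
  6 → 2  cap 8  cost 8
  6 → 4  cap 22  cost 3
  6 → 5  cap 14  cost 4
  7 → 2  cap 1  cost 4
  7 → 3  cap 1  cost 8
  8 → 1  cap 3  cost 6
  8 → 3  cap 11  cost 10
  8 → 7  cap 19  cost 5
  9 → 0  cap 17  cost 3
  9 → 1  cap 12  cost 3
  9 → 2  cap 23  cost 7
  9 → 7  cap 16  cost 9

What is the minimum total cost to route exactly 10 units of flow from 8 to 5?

shortest-cost path #1: 8→1→5 push 3 @ unit cost 13 (adds 39)
shortest-cost path #2: 8→3→6→5 push 7 @ unit cost 15 (adds 105)
total cost = 144

Minimum cost for 10 units: 144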